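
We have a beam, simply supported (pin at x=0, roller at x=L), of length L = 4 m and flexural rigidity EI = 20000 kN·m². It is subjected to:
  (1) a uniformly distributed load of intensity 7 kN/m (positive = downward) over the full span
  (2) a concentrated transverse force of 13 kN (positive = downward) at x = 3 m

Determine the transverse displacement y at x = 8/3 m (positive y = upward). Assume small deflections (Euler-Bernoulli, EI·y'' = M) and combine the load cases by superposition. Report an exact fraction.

Load 1 — uniform load w=7 kN/m over full span:
  y_1 = -wx(L³-2Lx²+x³)/(24EI) = -7·(8/3)·(4³-2·4·(8/3)²+(8/3)³)/(24·20000) = -154/151875 m
Load 2 — point force P=13 kN at a=3 m (b=L-a=1):
  y_2 = -Pbx(L²-b²-x²)/(6LEI)  [x≤a] = -13·1·(8/3)·(4²-1²-(8/3)²)/(6·4·20000) = -923/1620000 m
Superposition: y = Σ y_i = -7697/4860000 m ≈ -0.001584 m

y(8/3) = -7697/4860000 m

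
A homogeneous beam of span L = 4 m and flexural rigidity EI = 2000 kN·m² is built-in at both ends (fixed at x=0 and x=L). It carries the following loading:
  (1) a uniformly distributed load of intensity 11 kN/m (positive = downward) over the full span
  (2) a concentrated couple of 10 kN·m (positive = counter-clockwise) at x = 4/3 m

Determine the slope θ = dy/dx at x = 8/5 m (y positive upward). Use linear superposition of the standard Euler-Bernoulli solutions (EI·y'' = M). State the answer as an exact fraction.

θ(8/5) = -19/31250 rad

Load 1 — uniform load w=11 kN/m over full span:
  θ_1 = -wx(L-x)(L-2x)/(12EI) = -11·(8/5)·(4-(8/5))·(4-2·(8/5))/(12·2000) = -22/15625 rad
Load 2 — applied couple M₀=10 kN·m at a=4/3 m (b=L-a=8/3):
  θ_2 = (R_Ax²/2 - M_Ax - M₀(x-a))/EI  [x>a] with R_A=10/3, M_A=0 = ((10/3)·(8/5)²/2 - 0·(8/5) - 10·((8/5)-(4/3)))/2000 = 1/1250 rad
Superposition: θ = Σ θ_i = -19/31250 rad ≈ -0.000608 rad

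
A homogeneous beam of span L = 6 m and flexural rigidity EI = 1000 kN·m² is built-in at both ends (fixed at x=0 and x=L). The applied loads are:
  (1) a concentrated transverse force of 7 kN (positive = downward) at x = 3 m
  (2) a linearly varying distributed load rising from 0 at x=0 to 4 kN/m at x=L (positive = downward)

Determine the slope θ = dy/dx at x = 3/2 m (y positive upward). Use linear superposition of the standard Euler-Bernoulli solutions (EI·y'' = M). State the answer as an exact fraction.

θ(3/2) = -2313/320000 rad

Load 1 — point force P=7 kN at a=3 m (b=L-a=3):
  θ_1 = -Pb²x(2aL-(3a+b)x)/(2L³EI)  [x≤a] = -7·3²·(3/2)·(2·3·6-(3·3+3)·(3/2))/(2·6³·1000) = -63/16000 rad
Load 2 — triangular load w₀=4 kN/m (0→w₀ over full span):
  θ_2 = -w₀(2x(L-x)(L-2x)(x+2L)+x²(L-x)²)/(120LEI) = -4·(2·(3/2)·(6-(3/2))·(6-2·(3/2))·((3/2)+2·6)+(3/2)²·(6-(3/2))²)/(120·6·1000) = -1053/320000 rad
Superposition: θ = Σ θ_i = -2313/320000 rad ≈ -0.007228 rad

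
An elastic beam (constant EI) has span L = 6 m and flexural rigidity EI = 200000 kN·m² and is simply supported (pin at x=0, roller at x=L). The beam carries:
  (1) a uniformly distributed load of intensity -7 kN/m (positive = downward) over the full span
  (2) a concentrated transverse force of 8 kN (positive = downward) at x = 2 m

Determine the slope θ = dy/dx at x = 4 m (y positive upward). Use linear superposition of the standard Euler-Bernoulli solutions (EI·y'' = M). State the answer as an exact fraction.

θ(4) = -193/1800000 rad

Load 1 — uniform load w=-7 kN/m over full span:
  θ_1 = -w(L³-6Lx²+4x³)/(24EI) = -(-7)·(6³-6·6·4²+4·4³)/(24·200000) = -91/600000 rad
Load 2 — point force P=8 kN at a=2 m (b=L-a=4):
  θ_2 = -Pa(2L²-6Lx+3x²+a²)/(6LEI)  [x>a] = -8·2·(2·6²-6·6·4+3·4²+2²)/(6·6·200000) = 1/22500 rad
Superposition: θ = Σ θ_i = -193/1800000 rad ≈ -0.000107 rad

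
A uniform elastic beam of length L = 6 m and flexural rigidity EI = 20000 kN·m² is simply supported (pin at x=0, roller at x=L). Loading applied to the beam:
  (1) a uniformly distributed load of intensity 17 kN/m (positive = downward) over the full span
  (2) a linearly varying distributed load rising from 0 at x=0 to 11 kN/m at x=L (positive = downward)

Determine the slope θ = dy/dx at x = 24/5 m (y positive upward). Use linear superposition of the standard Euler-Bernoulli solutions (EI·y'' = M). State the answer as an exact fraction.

θ(24/5) = 25179/3125000 rad

Load 1 — uniform load w=17 kN/m over full span:
  θ_1 = -w(L³-6Lx²+4x³)/(24EI) = -17·(6³-6·6·(24/5)²+4·(24/5)³)/(24·20000) = 15147/2500000 rad
Load 2 — triangular load w₀=11 kN/m (0→w₀ over full span):
  θ_2 = -w₀(7L⁴-30L²x²+15x⁴)/(360LEI) = -11·(7·6⁴-30·6²·(24/5)²+15·(24/5)⁴)/(360·6·20000) = 24981/12500000 rad
Superposition: θ = Σ θ_i = 25179/3125000 rad ≈ 0.008057 rad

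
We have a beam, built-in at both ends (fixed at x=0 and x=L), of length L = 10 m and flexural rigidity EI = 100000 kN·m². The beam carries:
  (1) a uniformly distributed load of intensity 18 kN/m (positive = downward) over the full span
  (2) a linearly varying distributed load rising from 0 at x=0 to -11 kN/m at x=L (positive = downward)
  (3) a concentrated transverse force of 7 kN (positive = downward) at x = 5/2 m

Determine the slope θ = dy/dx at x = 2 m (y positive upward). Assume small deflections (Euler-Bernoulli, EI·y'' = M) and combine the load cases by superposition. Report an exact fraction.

Load 1 — uniform load w=18 kN/m over full span:
  θ_1 = -wx(L-x)(L-2x)/(12EI) = -18·2·(10-2)·(10-2·2)/(12·100000) = -9/6250 rad
Load 2 — triangular load w₀=-11 kN/m (0→w₀ over full span):
  θ_2 = -w₀(2x(L-x)(L-2x)(x+2L)+x²(L-x)²)/(120LEI) = -(-11)·(2·2·(10-2)·(10-2·2)·(2+2·10)+2²·(10-2)²)/(120·10·100000) = 77/187500 rad
Load 3 — point force P=7 kN at a=5/2 m (b=L-a=15/2):
  θ_3 = -Pb²x(2aL-(3a+b)x)/(2L³EI)  [x≤a] = -7·(15/2)²·2·(2·(5/2)·10-(3·(5/2)+(15/2))·2)/(2·10³·100000) = -63/800000 rad
Superposition: θ = Σ θ_i = -13297/12000000 rad ≈ -0.001108 rad

θ(2) = -13297/12000000 rad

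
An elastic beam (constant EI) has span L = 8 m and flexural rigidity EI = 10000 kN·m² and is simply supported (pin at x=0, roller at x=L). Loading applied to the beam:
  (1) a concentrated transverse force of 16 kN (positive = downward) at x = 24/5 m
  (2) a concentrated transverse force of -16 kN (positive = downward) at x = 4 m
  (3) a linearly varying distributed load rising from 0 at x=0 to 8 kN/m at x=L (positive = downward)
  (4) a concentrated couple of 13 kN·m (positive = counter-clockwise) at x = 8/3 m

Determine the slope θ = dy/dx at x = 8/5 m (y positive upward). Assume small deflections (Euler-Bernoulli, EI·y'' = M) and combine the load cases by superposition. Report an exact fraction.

Load 1 — point force P=16 kN at a=24/5 m (b=L-a=16/5):
  θ_1 = -Pb(L²-b²-3x²)/(6LEI)  [x≤a] = -16·(16/5)·(8²-(16/5)²-3·(8/5)²)/(6·8·10000) = -384/78125 rad
Load 2 — point force P=-16 kN at a=4 m (b=L-a=4):
  θ_2 = -Pb(L²-b²-3x²)/(6LEI)  [x≤a] = -(-16)·4·(8²-4²-3·(8/5)²)/(6·8·10000) = 84/15625 rad
Load 3 — triangular load w₀=8 kN/m (0→w₀ over full span):
  θ_3 = -w₀(7L⁴-30L²x²+15x⁴)/(360LEI) = -8·(7·8⁴-30·8²·(8/5)²+15·(8/5)⁴)/(360·8·10000) = -23296/3515625 rad
Load 4 — applied couple M₀=13 kN·m at a=8/3 m (b=L-a=16/3):
  θ_4 = (M₀x²/(2L)+C₁)/EI  [x≤a] with C₁=M₀(3b²-L²)/(6L)=52/9 = (13·(8/5)²/(2·8)+(52/9))/10000 = 221/281250 rad
Superposition: θ = Σ θ_i = -4203/781250 rad ≈ -0.005380 rad

θ(8/5) = -4203/781250 rad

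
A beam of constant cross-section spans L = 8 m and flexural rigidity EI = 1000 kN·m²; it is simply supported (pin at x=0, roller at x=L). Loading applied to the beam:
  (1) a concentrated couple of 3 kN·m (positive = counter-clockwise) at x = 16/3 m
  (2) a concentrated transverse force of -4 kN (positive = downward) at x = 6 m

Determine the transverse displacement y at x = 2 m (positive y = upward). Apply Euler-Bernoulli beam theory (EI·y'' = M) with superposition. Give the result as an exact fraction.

Load 1 — applied couple M₀=3 kN·m at a=16/3 m (b=L-a=8/3):
  y_1 = (M₀x³/(6L)+C₁x)/EI  [x≤a] with C₁=M₀(3b²-L²)/(6L)=-8/3 = (3·2³/(6·8)+(-8/3)·2)/1000 = -29/6000 m
Load 2 — point force P=-4 kN at a=6 m (b=L-a=2):
  y_2 = -Pbx(L²-b²-x²)/(6LEI)  [x≤a] = -(-4)·2·2·(8²-2²-2²)/(6·8·1000) = 7/375 m
Superposition: y = Σ y_i = 83/6000 m ≈ 0.013833 m

y(2) = 83/6000 m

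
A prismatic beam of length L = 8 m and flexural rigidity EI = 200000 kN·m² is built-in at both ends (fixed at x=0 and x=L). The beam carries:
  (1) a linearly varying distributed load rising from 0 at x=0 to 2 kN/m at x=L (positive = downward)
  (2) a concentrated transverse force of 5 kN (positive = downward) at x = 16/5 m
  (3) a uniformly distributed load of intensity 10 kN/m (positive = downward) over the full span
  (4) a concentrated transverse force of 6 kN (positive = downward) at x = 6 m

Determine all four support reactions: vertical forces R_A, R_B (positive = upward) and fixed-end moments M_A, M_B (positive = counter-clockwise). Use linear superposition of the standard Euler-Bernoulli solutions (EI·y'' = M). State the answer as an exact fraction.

R_A = 18631/400 kN, M_A = 6561/100 kN·m, R_B = 20969/400 kN, M_B = -21097/300 kN·m

Load 1 — triangular load w₀=2 kN/m (0→w₀ over full span):
  R_A = 3w₀L/20 = 3·2·8/20 = 12/5 kN
  M_A = w₀L²/30 = 2·8²/30 = 64/15 kN·m
  R_B = 7w₀L/20 = 7·2·8/20 = 28/5 kN
  M_B = -w₀L²/20 = -2·8²/20 = -32/5 kN·m
Load 2 — point force P=5 kN at a=16/5 m (b=L-a=24/5):
  R_A = Pb²(3a+b)/L³ = 5·(24/5)²·(3·(16/5)+(24/5))/8³ = 81/25 kN
  M_A = Pab²/L² = 5·(16/5)·(24/5)²/8² = 144/25 kN·m
  R_B = Pa²(a+3b)/L³ = 5·(16/5)²·((16/5)+3·(24/5))/8³ = 44/25 kN
  M_B = -Pa²b/L² = -5·(16/5)²·(24/5)/8² = -96/25 kN·m
Load 3 — uniform load w=10 kN/m over full span:
  R_A = wL/2 = 10·8/2 = 40 kN
  M_A = wL²/12 = 10·8²/12 = 160/3 kN·m
  R_B = wL/2 = 10·8/2 = 40 kN
  M_B = -wL²/12 = -10·8²/12 = -160/3 kN·m
Load 4 — point force P=6 kN at a=6 m (b=L-a=2):
  R_A = Pb²(3a+b)/L³ = 6·2²·(3·6+2)/8³ = 15/16 kN
  M_A = Pab²/L² = 6·6·2²/8² = 9/4 kN·m
  R_B = Pa²(a+3b)/L³ = 6·6²·(6+3·2)/8³ = 81/16 kN
  M_B = -Pa²b/L² = -6·6²·2/8² = -27/4 kN·m
Superposition: R_A = 18631/400 kN, M_A = 6561/100 kN·m, R_B = 20969/400 kN, M_B = -21097/300 kN·m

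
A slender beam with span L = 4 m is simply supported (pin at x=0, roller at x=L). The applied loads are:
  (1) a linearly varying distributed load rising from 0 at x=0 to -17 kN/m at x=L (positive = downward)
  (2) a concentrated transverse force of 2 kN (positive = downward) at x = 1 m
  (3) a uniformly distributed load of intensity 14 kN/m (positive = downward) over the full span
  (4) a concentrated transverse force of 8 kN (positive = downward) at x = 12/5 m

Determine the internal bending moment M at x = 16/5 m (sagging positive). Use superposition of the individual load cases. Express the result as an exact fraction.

M(16/5) = 1138/125 kN·m

Load 1 — triangular load w₀=-17 kN/m (0→w₀ over full span):
  M_1 = w₀Lx/6 - w₀x³/(6L) = (-17)·4·(16/5)/6 - (-17)·(16/5)³/(6·4) = -1632/125 kN·m
Load 2 — point force P=2 kN at a=1 m (b=L-a=3):
  M_2 = Pa(L-x)/L  [x>a] = 2·1·(4-(16/5))/4 = 2/5 kN·m
Load 3 — uniform load w=14 kN/m over full span:
  M_3 = wx(L-x)/2 = 14·(16/5)·(4-(16/5))/2 = 448/25 kN·m
Load 4 — point force P=8 kN at a=12/5 m (b=L-a=8/5):
  M_4 = Pa(L-x)/L  [x>a] = 8·(12/5)·(4-(16/5))/4 = 96/25 kN·m
Superposition: M = Σ M_i = 1138/125 kN·m ≈ 9.104000 kN·m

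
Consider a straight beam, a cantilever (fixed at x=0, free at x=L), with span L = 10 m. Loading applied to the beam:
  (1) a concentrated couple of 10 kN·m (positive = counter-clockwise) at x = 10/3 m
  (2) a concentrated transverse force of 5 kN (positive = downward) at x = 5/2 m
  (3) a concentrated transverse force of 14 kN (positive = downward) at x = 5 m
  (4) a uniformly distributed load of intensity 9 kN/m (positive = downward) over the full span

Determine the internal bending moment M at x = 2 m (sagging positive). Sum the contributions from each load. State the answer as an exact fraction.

Load 1 — applied couple M₀=10 kN·m at a=10/3 m (b=L-a=20/3):
  M_1 = M₀  [x≤a] = 10 = 10 kN·m
Load 2 — point force P=5 kN at a=5/2 m (b=L-a=15/2):
  M_2 = -P(a-x)  [x≤a] = -5·((5/2)-2) = -5/2 kN·m
Load 3 — point force P=14 kN at a=5 m (b=L-a=5):
  M_3 = -P(a-x)  [x≤a] = -14·(5-2) = -42 kN·m
Load 4 — uniform load w=9 kN/m over full span:
  M_4 = -w(L-x)²/2 = -9·(10-2)²/2 = -288 kN·m
Superposition: M = Σ M_i = -645/2 kN·m ≈ -322.500000 kN·m

M(2) = -645/2 kN·m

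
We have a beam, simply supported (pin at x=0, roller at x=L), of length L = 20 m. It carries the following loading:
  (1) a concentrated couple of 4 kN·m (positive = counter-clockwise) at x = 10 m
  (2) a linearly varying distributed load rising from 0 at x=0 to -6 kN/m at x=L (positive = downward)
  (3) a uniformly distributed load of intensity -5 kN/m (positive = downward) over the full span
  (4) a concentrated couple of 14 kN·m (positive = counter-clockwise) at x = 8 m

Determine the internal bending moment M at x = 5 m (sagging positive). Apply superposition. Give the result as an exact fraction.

Load 1 — applied couple M₀=4 kN·m at a=10 m (b=L-a=10):
  M_1 = M₀x/L  [x≤a] = 4·5/20 = 1 kN·m
Load 2 — triangular load w₀=-6 kN/m (0→w₀ over full span):
  M_2 = w₀Lx/6 - w₀x³/(6L) = (-6)·20·5/6 - (-6)·5³/(6·20) = -375/4 kN·m
Load 3 — uniform load w=-5 kN/m over full span:
  M_3 = wx(L-x)/2 = (-5)·5·(20-5)/2 = -375/2 kN·m
Load 4 — applied couple M₀=14 kN·m at a=8 m (b=L-a=12):
  M_4 = M₀x/L  [x≤a] = 14·5/20 = 7/2 kN·m
Superposition: M = Σ M_i = -1107/4 kN·m ≈ -276.750000 kN·m

M(5) = -1107/4 kN·m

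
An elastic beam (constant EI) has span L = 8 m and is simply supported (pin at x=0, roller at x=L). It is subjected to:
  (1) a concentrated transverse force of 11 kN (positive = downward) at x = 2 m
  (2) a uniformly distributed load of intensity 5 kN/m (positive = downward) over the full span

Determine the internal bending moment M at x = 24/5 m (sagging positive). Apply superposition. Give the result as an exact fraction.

M(24/5) = 236/5 kN·m

Load 1 — point force P=11 kN at a=2 m (b=L-a=6):
  M_1 = Pa(L-x)/L  [x>a] = 11·2·(8-(24/5))/8 = 44/5 kN·m
Load 2 — uniform load w=5 kN/m over full span:
  M_2 = wx(L-x)/2 = 5·(24/5)·(8-(24/5))/2 = 192/5 kN·m
Superposition: M = Σ M_i = 236/5 kN·m ≈ 47.200000 kN·m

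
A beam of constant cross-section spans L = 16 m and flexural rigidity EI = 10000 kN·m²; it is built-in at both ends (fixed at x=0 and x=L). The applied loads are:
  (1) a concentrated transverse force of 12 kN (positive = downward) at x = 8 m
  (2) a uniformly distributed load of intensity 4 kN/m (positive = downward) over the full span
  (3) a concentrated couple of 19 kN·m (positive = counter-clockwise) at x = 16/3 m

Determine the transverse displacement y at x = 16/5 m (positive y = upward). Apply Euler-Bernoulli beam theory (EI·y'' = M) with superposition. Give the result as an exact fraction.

y(16/5) = -126944/3515625 m

Load 1 — point force P=12 kN at a=8 m (b=L-a=8):
  y_1 = -Pb²x²(3aL-(3a+b)x)/(6L³EI)  [x≤a] = -12·8²·(16/5)²·(3·8·16-(3·8+8)·(16/5))/(6·16³·10000) = -704/78125 m
Load 2 — uniform load w=4 kN/m over full span:
  y_2 = -wx²(L-x)²/(24EI) = -4·(16/5)²·(16-(16/5))²/(24·10000) = -32768/1171875 m
Load 3 — applied couple M₀=19 kN·m at a=16/3 m (b=L-a=32/3):
  y_3 = (R_Ax³/6 - M_Ax²/2)/EI  [x≤a] with R_A=19/12, M_A=0 = ((19/12)·(16/5)³/6 - 0·(16/5)²/2)/10000 = 608/703125 m
Superposition: y = Σ y_i = -126944/3515625 m ≈ -0.036109 m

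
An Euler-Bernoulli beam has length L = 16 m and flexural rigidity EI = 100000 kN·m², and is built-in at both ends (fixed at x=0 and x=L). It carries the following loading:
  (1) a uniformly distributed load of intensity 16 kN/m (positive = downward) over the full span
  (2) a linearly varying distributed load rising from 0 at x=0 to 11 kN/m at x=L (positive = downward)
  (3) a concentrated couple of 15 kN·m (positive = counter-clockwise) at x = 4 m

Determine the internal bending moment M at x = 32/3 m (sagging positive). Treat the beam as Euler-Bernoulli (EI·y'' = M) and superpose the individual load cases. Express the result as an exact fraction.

Load 1 — uniform load w=16 kN/m over full span:
  M_1 = wLx/2 - wL²/12 - wx²/2 = 16·16·(32/3)/2 - 16·16²/12 - 16·(32/3)²/2 = 1024/9 kN·m
Load 2 — triangular load w₀=11 kN/m (0→w₀ over full span):
  M_2 = 3w₀Lx/20 - w₀L²/30 - w₀x³/(6L) = 3·11·16·(32/3)/20 - 11·16²/30 - 11·(32/3)³/(6·16) = 19712/405 kN·m
Load 3 — applied couple M₀=15 kN·m at a=4 m (b=L-a=12):
  M_3 = R_Ax - M_A - M₀  [x>a] with R_A=135/128, M_A=-45/16 = (135/128)·(32/3) - (-45/16) - 15 = -15/16 kN·m
Superposition: M = Σ M_i = 1046597/6480 kN·m ≈ 161.511883 kN·m

M(32/3) = 1046597/6480 kN·m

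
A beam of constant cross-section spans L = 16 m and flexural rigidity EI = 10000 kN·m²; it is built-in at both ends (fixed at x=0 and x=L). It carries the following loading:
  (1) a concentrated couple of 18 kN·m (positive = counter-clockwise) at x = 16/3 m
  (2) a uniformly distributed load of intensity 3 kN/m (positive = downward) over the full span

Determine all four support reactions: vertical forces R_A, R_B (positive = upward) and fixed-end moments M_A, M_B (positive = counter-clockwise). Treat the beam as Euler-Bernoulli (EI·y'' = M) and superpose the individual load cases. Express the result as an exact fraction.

Load 1 — applied couple M₀=18 kN·m at a=16/3 m (b=L-a=32/3):
  R_A = 6M₀ab/L³ = 6·18·(16/3)·(32/3)/16³ = 3/2 kN
  M_A = M₀b(2a-b)/L² = 18·(32/3)·(2·(16/3)-(32/3))/16² = 0 kN·m
  R_B = -6M₀ab/L³ = -6·18·(16/3)·(32/3)/16³ = -3/2 kN
  M_B = M₀a(2b-a)/L² = 18·(16/3)·(2·(32/3)-(16/3))/16² = 6 kN·m
Load 2 — uniform load w=3 kN/m over full span:
  R_A = wL/2 = 3·16/2 = 24 kN
  M_A = wL²/12 = 3·16²/12 = 64 kN·m
  R_B = wL/2 = 3·16/2 = 24 kN
  M_B = -wL²/12 = -3·16²/12 = -64 kN·m
Superposition: R_A = 51/2 kN, M_A = 64 kN·m, R_B = 45/2 kN, M_B = -58 kN·m

R_A = 51/2 kN, M_A = 64 kN·m, R_B = 45/2 kN, M_B = -58 kN·m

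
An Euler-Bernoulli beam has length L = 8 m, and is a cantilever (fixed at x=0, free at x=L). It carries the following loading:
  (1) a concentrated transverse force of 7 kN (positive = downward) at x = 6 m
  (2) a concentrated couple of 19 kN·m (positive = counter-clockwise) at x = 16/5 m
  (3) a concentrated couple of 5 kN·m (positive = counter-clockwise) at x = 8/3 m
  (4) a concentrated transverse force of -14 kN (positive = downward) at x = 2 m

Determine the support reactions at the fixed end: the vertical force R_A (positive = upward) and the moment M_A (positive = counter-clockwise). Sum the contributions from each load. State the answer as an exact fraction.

Load 1 — point force P=7 kN at a=6 m (b=L-a=2):
  R_A = P = 7 kN
  M_A = Pa = 7·6 = 42 kN·m
Load 2 — applied couple M₀=19 kN·m at a=16/5 m (b=L-a=24/5):
  R_A = 0 kN
  M_A = -M₀ = -19 kN·m
Load 3 — applied couple M₀=5 kN·m at a=8/3 m (b=L-a=16/3):
  R_A = 0 kN
  M_A = -M₀ = -5 kN·m
Load 4 — point force P=-14 kN at a=2 m (b=L-a=6):
  R_A = P = (-14) = -14 kN
  M_A = Pa = (-14)·2 = -28 kN·m
Superposition: R_A = -7 kN, M_A = -10 kN·m

R_A = -7 kN, M_A = -10 kN·m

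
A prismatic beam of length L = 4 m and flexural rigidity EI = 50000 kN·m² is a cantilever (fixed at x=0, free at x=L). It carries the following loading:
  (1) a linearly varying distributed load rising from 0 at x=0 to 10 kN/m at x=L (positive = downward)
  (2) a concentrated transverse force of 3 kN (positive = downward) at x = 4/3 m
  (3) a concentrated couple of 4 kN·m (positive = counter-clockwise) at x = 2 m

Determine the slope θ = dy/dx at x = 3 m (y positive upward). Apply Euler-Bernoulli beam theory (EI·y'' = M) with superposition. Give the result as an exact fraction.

θ(3) = -3509/2400000 rad

Load 1 — triangular load w₀=10 kN/m (0→w₀ over full span):
  θ_1 = (w₀Lx²/4-w₀L²x/3-w₀x⁴/(24L))/EI = (10·4·3²/4-10·4²·3/3-10·3⁴/(24·4))/50000 = -251/160000 rad
Load 2 — point force P=3 kN at a=4/3 m (b=L-a=8/3):
  θ_2 = -Pa²/(2EI)  [x>a] = -3·(4/3)²/(2·50000) = -1/18750 rad
Load 3 — applied couple M₀=4 kN·m at a=2 m (b=L-a=2):
  θ_3 = M₀a/EI  [x>a] = 4·2/50000 = 1/6250 rad
Superposition: θ = Σ θ_i = -3509/2400000 rad ≈ -0.001462 rad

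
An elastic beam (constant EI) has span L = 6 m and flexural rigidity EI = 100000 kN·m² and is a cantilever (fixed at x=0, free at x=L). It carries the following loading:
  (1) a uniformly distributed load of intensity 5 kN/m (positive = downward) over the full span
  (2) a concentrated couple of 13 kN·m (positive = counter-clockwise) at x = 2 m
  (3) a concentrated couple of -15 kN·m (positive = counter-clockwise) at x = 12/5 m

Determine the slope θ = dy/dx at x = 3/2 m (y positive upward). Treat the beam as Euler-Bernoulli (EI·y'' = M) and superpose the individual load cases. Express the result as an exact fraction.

Load 1 — uniform load w=5 kN/m over full span:
  θ_1 = -wx(x²-3Lx+3L²)/(6EI) = -5·(3/2)·((3/2)²-3·6·(3/2)+3·6²)/(6·100000) = -333/320000 rad
Load 2 — applied couple M₀=13 kN·m at a=2 m (b=L-a=4):
  θ_2 = M₀x/EI  [x≤a] = 13·(3/2)/100000 = 39/200000 rad
Load 3 — applied couple M₀=-15 kN·m at a=12/5 m (b=L-a=18/5):
  θ_3 = M₀x/EI  [x≤a] = (-15)·(3/2)/100000 = -9/40000 rad
Superposition: θ = Σ θ_i = -1713/1600000 rad ≈ -0.001071 rad

θ(3/2) = -1713/1600000 rad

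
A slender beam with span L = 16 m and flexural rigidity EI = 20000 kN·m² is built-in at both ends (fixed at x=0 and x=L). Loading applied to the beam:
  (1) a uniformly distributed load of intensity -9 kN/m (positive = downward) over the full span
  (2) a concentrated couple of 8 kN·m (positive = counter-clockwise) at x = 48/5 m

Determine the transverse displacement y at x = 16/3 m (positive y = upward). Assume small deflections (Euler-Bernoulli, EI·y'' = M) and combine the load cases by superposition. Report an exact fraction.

Load 1 — uniform load w=-9 kN/m over full span:
  y_1 = -wx²(L-x)²/(24EI) = -(-9)·(16/3)²·(16-(16/3))²/(24·20000) = 1024/16875 m
Load 2 — applied couple M₀=8 kN·m at a=48/5 m (b=L-a=32/5):
  y_2 = (R_Ax³/6 - M_Ax²/2)/EI  [x≤a] with R_A=18/25, M_A=64/25 = ((18/25)·(16/3)³/6 - (64/25)·(16/3)²/2)/20000 = -128/140625 m
Superposition: y = Σ y_i = 25216/421875 m ≈ 0.059771 m

y(16/3) = 25216/421875 m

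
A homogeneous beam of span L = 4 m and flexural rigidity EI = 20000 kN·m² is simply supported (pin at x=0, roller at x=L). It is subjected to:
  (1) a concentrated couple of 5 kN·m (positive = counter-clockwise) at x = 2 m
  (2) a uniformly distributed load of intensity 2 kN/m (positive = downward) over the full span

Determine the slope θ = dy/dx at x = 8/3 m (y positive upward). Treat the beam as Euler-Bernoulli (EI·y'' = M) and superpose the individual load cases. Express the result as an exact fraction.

Load 1 — applied couple M₀=5 kN·m at a=2 m (b=L-a=2):
  θ_1 = (M₀x²/(2L)-M₀(x-a)+C₁)/EI  [x>a] with C₁=M₀(3b²-L²)/(6L)=-5/6 = (5·(8/3)²/(2·4)-5·((8/3)-2)+(-5/6))/20000 = 1/72000 rad
Load 2 — uniform load w=2 kN/m over full span:
  θ_2 = -w(L³-6Lx²+4x³)/(24EI) = -2·(4³-6·4·(8/3)²+4·(8/3)³)/(24·20000) = 13/101250 rad
Superposition: θ = Σ θ_i = 461/3240000 rad ≈ 0.000142 rad

θ(8/3) = 461/3240000 rad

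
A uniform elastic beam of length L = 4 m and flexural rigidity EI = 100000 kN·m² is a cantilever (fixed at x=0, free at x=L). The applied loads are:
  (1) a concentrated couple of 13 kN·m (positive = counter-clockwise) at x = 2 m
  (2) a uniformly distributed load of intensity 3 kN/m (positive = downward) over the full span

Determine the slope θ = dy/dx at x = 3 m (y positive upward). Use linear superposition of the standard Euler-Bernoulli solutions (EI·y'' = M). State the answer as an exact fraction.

Load 1 — applied couple M₀=13 kN·m at a=2 m (b=L-a=2):
  θ_1 = M₀a/EI  [x>a] = 13·2/100000 = 13/50000 rad
Load 2 — uniform load w=3 kN/m over full span:
  θ_2 = -wx(x²-3Lx+3L²)/(6EI) = -3·3·(3²-3·4·3+3·4²)/(6·100000) = -63/200000 rad
Superposition: θ = Σ θ_i = -11/200000 rad ≈ -0.000055 rad

θ(3) = -11/200000 rad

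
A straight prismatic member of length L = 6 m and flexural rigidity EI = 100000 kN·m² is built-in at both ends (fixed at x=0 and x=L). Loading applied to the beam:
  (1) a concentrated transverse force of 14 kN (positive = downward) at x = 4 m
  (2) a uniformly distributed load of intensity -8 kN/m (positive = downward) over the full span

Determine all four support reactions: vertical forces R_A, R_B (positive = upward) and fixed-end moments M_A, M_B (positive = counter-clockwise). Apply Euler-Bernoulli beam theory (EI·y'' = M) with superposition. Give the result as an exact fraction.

R_A = -550/27 kN, M_A = -160/9 kN·m, R_B = -368/27 kN, M_B = 104/9 kN·m

Load 1 — point force P=14 kN at a=4 m (b=L-a=2):
  R_A = Pb²(3a+b)/L³ = 14·2²·(3·4+2)/6³ = 98/27 kN
  M_A = Pab²/L² = 14·4·2²/6² = 56/9 kN·m
  R_B = Pa²(a+3b)/L³ = 14·4²·(4+3·2)/6³ = 280/27 kN
  M_B = -Pa²b/L² = -14·4²·2/6² = -112/9 kN·m
Load 2 — uniform load w=-8 kN/m over full span:
  R_A = wL/2 = (-8)·6/2 = -24 kN
  M_A = wL²/12 = (-8)·6²/12 = -24 kN·m
  R_B = wL/2 = (-8)·6/2 = -24 kN
  M_B = -wL²/12 = -(-8)·6²/12 = 24 kN·m
Superposition: R_A = -550/27 kN, M_A = -160/9 kN·m, R_B = -368/27 kN, M_B = 104/9 kN·m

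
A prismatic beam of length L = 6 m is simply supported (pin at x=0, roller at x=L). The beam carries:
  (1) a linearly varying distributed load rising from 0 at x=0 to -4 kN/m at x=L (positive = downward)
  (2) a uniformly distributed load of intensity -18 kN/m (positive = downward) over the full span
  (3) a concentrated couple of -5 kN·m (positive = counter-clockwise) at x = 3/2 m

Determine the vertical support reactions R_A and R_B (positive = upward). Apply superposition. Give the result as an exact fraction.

R_A = -353/6 kN, R_B = -367/6 kN

Load 1 — triangular load w₀=-4 kN/m (0→w₀ over full span):
  R_A = w₀L/6 = (-4)·6/6 = -4 kN
  R_B = w₀L/3 = (-4)·6/3 = -8 kN
Load 2 — uniform load w=-18 kN/m over full span:
  R_A = wL/2 = (-18)·6/2 = -54 kN
  R_B = wL/2 = (-18)·6/2 = -54 kN
Load 3 — applied couple M₀=-5 kN·m at a=3/2 m (b=L-a=9/2):
  R_A = M₀/L = (-5)/6 = -5/6 kN
  R_B = -M₀/L = -(-5)/6 = 5/6 kN
Superposition: R_A = -353/6 kN, R_B = -367/6 kN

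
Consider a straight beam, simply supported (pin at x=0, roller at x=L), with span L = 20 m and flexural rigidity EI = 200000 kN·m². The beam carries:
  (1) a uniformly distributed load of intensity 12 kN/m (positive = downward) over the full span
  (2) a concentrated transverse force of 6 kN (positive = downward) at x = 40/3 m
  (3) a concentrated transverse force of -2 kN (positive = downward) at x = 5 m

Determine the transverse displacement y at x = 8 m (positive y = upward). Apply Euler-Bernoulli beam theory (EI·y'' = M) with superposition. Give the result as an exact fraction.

y(8) = -657571/5400000 m

Load 1 — uniform load w=12 kN/m over full span:
  y_1 = -wx(L³-2Lx²+x³)/(24EI) = -12·8·(20³-2·20·8²+8³)/(24·200000) = -372/3125 m
Load 2 — point force P=6 kN at a=40/3 m (b=L-a=20/3):
  y_2 = -Pbx(L²-b²-x²)/(6LEI)  [x≤a] = -6·(20/3)·8·(20²-(20/3)²-8²)/(6·20·200000) = -328/84375 m
Load 3 — point force P=-2 kN at a=5 m (b=L-a=15):
  y_3 = -Pa(L-x)(2Lx-a²-x²)/(6LEI)  [x>a] = -(-2)·5·(20-8)·(2·20·8-5²-8²)/(6·20·200000) = 231/200000 m
Superposition: y = Σ y_i = -657571/5400000 m ≈ -0.121772 m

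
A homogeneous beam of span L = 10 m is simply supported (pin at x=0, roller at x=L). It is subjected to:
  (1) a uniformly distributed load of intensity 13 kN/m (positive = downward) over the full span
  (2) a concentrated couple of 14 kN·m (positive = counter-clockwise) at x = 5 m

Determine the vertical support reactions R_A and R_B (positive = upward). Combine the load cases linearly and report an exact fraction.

R_A = 332/5 kN, R_B = 318/5 kN

Load 1 — uniform load w=13 kN/m over full span:
  R_A = wL/2 = 13·10/2 = 65 kN
  R_B = wL/2 = 13·10/2 = 65 kN
Load 2 — applied couple M₀=14 kN·m at a=5 m (b=L-a=5):
  R_A = M₀/L = 14/10 = 7/5 kN
  R_B = -M₀/L = -14/10 = -7/5 kN
Superposition: R_A = 332/5 kN, R_B = 318/5 kN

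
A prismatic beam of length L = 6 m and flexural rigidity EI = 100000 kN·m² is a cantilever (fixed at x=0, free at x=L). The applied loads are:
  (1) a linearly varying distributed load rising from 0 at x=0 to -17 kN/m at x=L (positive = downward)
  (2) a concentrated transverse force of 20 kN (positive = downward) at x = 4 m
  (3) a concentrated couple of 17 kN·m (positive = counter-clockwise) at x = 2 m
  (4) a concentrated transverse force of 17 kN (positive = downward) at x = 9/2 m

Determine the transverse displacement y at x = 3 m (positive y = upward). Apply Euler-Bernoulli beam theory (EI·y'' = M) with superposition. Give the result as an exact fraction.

Load 1 — triangular load w₀=-17 kN/m (0→w₀ over full span):
  y_1 = (w₀Lx³/12-w₀L²x²/6-w₀x⁵/(120L))/EI = ((-17)·6·3³/12-(-17)·6²·3²/6-(-17)·3⁵/(120·6))/100000 = 55539/8000000 m
Load 2 — point force P=20 kN at a=4 m (b=L-a=2):
  y_2 = -Px²(3a-x)/(6EI)  [x≤a] = -20·3²·(3·4-3)/(6·100000) = -27/10000 m
Load 3 — applied couple M₀=17 kN·m at a=2 m (b=L-a=4):
  y_3 = M₀a(2x-a)/(2EI)  [x>a] = 17·2·(2·3-2)/(2·100000) = 17/25000 m
Load 4 — point force P=17 kN at a=9/2 m (b=L-a=3/2):
  y_4 = -Px²(3a-x)/(6EI)  [x≤a] = -17·3²·(3·(9/2)-3)/(6·100000) = -1071/400000 m
Superposition: y = Σ y_i = 17959/8000000 m ≈ 0.002245 m

y(3) = 17959/8000000 m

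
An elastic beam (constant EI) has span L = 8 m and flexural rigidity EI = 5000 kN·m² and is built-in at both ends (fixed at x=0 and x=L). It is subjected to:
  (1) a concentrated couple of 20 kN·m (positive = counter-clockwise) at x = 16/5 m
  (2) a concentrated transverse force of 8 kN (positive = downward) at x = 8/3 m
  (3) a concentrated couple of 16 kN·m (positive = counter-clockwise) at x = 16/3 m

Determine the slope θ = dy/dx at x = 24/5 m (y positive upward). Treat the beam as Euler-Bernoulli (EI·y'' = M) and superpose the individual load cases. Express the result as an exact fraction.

Load 1 — applied couple M₀=20 kN·m at a=16/5 m (b=L-a=24/5):
  θ_1 = (R_Ax²/2 - M_Ax - M₀(x-a))/EI  [x>a] with R_A=18/5, M_A=12/5 = ((18/5)·(24/5)²/2 - (12/5)·(24/5) - 20·((24/5)-(16/5)))/5000 = -32/78125 rad
Load 2 — point force P=8 kN at a=8/3 m (b=L-a=16/3):
  θ_2 = Pa²(L-x)(2bL-(3b+a)(L-x))/(2L³EI)  [x>a] = 8·(8/3)²·(8-(24/5))·(2·(16/3)·8-(3·(16/3)+(8/3))·(8-(24/5)))/(2·8³·5000) = 128/140625 rad
Load 3 — applied couple M₀=16 kN·m at a=16/3 m (b=L-a=8/3):
  θ_3 = (R_Ax²/2 - M_Ax)/EI  [x≤a] with R_A=8/3, M_A=16/3 = ((8/3)·(24/5)²/2 - (16/3)·(24/5))/5000 = 16/15625 rad
Superposition: θ = Σ θ_i = 1072/703125 rad ≈ 0.001525 rad

θ(24/5) = 1072/703125 rad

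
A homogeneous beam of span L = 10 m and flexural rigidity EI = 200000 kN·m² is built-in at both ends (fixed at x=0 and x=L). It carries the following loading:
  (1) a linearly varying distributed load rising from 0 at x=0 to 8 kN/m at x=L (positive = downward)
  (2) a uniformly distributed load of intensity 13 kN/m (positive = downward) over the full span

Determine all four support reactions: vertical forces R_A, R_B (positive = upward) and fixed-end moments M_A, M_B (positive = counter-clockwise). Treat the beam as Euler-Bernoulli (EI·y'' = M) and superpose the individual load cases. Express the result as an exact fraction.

R_A = 77 kN, M_A = 135 kN·m, R_B = 93 kN, M_B = -445/3 kN·m

Load 1 — triangular load w₀=8 kN/m (0→w₀ over full span):
  R_A = 3w₀L/20 = 3·8·10/20 = 12 kN
  M_A = w₀L²/30 = 8·10²/30 = 80/3 kN·m
  R_B = 7w₀L/20 = 7·8·10/20 = 28 kN
  M_B = -w₀L²/20 = -8·10²/20 = -40 kN·m
Load 2 — uniform load w=13 kN/m over full span:
  R_A = wL/2 = 13·10/2 = 65 kN
  M_A = wL²/12 = 13·10²/12 = 325/3 kN·m
  R_B = wL/2 = 13·10/2 = 65 kN
  M_B = -wL²/12 = -13·10²/12 = -325/3 kN·m
Superposition: R_A = 77 kN, M_A = 135 kN·m, R_B = 93 kN, M_B = -445/3 kN·m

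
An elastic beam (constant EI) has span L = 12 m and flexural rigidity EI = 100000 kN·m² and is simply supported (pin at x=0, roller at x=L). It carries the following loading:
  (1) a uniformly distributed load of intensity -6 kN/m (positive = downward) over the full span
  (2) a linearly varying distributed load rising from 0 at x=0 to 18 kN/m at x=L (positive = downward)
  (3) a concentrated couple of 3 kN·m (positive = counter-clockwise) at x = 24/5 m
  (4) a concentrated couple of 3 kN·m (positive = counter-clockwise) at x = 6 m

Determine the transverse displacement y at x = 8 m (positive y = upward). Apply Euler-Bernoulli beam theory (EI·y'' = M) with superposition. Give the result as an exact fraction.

Load 1 — uniform load w=-6 kN/m over full span:
  y_1 = -wx(L³-2Lx²+x³)/(24EI) = -(-6)·8·(12³-2·12·8²+8³)/(24·100000) = 44/3125 m
Load 2 — triangular load w₀=18 kN/m (0→w₀ over full span):
  y_2 = -w₀x(7L⁴-10L²x²+3x⁴)/(360LEI) = -18·8·(7·12⁴-10·12²·8²+3·8⁴)/(360·12·100000) = -68/3125 m
Load 3 — applied couple M₀=3 kN·m at a=24/5 m (b=L-a=36/5):
  y_3 = (M₀x³/(6L)-M₀(x-a)²/2+C₁x)/EI  [x>a] with C₁=M₀(3b²-L²)/(6L)=12/25 = (3·8³/(6·12)-3·(8-(24/5))²/2+(12/25)·8)/100000 = 23/234375 m
Load 4 — applied couple M₀=3 kN·m at a=6 m (b=L-a=6):
  y_4 = (M₀x³/(6L)-M₀(x-a)²/2+C₁x)/EI  [x>a] with C₁=M₀(3b²-L²)/(6L)=-3/2 = (3·8³/(6·12)-3·(8-6)²/2+(-3/2)·8)/100000 = 1/30000 m
Superposition: y = Σ y_i = -28307/3750000 m ≈ -0.007549 m

y(8) = -28307/3750000 m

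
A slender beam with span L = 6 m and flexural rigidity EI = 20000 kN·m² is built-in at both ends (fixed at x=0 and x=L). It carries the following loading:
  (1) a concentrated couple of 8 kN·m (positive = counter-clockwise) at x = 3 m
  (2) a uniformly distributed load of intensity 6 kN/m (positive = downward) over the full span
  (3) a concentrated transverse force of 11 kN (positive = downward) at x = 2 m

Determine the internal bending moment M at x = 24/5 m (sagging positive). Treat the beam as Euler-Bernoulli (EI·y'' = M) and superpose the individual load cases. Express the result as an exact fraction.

M(24/5) = -194/75 kN·m

Load 1 — applied couple M₀=8 kN·m at a=3 m (b=L-a=3):
  M_1 = R_Ax - M_A - M₀  [x>a] with R_A=2, M_A=2 = 2·(24/5) - 2 - 8 = -2/5 kN·m
Load 2 — uniform load w=6 kN/m over full span:
  M_2 = wLx/2 - wL²/12 - wx²/2 = 6·6·(24/5)/2 - 6·6²/12 - 6·(24/5)²/2 = -18/25 kN·m
Load 3 — point force P=11 kN at a=2 m (b=L-a=4):
  M_3 = Pa²(a+3b)(L-x)/L³ - Pa²b/L²  [x>a] = 11·2²·(2+3·4)·(6-(24/5))/6³ - 11·2²·4/6² = -22/15 kN·m
Superposition: M = Σ M_i = -194/75 kN·m ≈ -2.586667 kN·m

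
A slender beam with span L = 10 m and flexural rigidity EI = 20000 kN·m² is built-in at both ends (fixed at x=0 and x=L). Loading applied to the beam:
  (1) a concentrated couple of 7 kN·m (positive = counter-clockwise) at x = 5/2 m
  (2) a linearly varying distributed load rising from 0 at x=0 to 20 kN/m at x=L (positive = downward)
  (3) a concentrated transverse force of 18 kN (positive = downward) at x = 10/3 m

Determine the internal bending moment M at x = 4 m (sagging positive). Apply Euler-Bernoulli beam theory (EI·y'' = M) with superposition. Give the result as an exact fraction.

M(4) = 10591/240 kN·m

Load 1 — applied couple M₀=7 kN·m at a=5/2 m (b=L-a=15/2):
  M_1 = R_Ax - M_A - M₀  [x>a] with R_A=63/80, M_A=-21/16 = (63/80)·4 - (-21/16) - 7 = -203/80 kN·m
Load 2 — triangular load w₀=20 kN/m (0→w₀ over full span):
  M_2 = 3w₀Lx/20 - w₀L²/30 - w₀x³/(6L) = 3·20·10·4/20 - 20·10²/30 - 20·4³/(6·10) = 32 kN·m
Load 3 — point force P=18 kN at a=10/3 m (b=L-a=20/3):
  M_3 = Pa²(a+3b)(L-x)/L³ - Pa²b/L²  [x>a] = 18·(10/3)²·((10/3)+3·(20/3))·(10-4)/10³ - 18·(10/3)²·(20/3)/10² = 44/3 kN·m
Superposition: M = Σ M_i = 10591/240 kN·m ≈ 44.129167 kN·m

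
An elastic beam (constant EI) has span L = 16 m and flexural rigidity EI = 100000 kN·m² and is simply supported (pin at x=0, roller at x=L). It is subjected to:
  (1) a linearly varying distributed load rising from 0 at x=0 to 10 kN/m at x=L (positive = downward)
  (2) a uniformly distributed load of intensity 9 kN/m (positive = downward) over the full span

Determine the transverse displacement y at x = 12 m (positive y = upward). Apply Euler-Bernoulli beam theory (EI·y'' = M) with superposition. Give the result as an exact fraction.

y(12) = -1621/18750 m

Load 1 — triangular load w₀=10 kN/m (0→w₀ over full span):
  y_1 = -w₀x(7L⁴-10L²x²+3x⁴)/(360LEI) = -10·12·(7·16⁴-10·16²·12²+3·12⁴)/(360·16·100000) = -119/3750 m
Load 2 — uniform load w=9 kN/m over full span:
  y_2 = -wx(L³-2Lx²+x³)/(24EI) = -9·12·(16³-2·16·12²+12³)/(24·100000) = -171/3125 m
Superposition: y = Σ y_i = -1621/18750 m ≈ -0.086453 m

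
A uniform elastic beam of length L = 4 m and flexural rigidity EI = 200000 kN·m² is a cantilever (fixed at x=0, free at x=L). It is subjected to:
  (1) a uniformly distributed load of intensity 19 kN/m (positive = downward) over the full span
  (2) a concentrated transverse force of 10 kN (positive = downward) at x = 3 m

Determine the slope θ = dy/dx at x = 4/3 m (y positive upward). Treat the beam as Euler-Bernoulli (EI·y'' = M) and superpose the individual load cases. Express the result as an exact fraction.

Load 1 — uniform load w=19 kN/m over full span:
  θ_1 = -wx(x²-3Lx+3L²)/(6EI) = -19·(4/3)·((4/3)²-3·4·(4/3)+3·4²)/(6·200000) = -361/506250 rad
Load 2 — point force P=10 kN at a=3 m (b=L-a=1):
  θ_2 = -Px(2a-x)/(2EI)  [x≤a] = -10·(4/3)·(2·3-(4/3))/(2·200000) = -7/45000 rad
Superposition: θ = Σ θ_i = -1759/2025000 rad ≈ -0.000869 rad

θ(4/3) = -1759/2025000 rad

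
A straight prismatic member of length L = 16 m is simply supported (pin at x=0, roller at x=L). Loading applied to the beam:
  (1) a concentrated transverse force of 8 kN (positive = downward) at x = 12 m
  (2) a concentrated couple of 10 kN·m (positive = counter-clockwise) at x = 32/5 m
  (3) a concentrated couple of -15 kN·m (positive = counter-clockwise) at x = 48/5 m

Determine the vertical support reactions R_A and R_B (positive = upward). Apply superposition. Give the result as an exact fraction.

Load 1 — point force P=8 kN at a=12 m (b=L-a=4):
  R_A = Pb/L = 8·4/16 = 2 kN
  R_B = Pa/L = 8·12/16 = 6 kN
Load 2 — applied couple M₀=10 kN·m at a=32/5 m (b=L-a=48/5):
  R_A = M₀/L = 10/16 = 5/8 kN
  R_B = -M₀/L = -10/16 = -5/8 kN
Load 3 — applied couple M₀=-15 kN·m at a=48/5 m (b=L-a=32/5):
  R_A = M₀/L = (-15)/16 = -15/16 kN
  R_B = -M₀/L = -(-15)/16 = 15/16 kN
Superposition: R_A = 27/16 kN, R_B = 101/16 kN

R_A = 27/16 kN, R_B = 101/16 kN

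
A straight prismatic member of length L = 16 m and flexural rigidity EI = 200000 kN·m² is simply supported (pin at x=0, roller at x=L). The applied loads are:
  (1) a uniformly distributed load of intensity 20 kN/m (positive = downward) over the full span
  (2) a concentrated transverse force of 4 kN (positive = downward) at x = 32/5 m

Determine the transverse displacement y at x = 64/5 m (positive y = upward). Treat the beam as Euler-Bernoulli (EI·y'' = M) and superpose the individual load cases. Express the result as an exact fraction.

Load 1 — uniform load w=20 kN/m over full span:
  y_1 = -wx(L³-2Lx²+x³)/(24EI) = -20·(64/5)·(16³-2·16·(64/5)²+(64/5)³)/(24·200000) = -59392/1171875 m
Load 2 — point force P=4 kN at a=32/5 m (b=L-a=48/5):
  y_2 = -Pa(L-x)(2Lx-a²-x²)/(6LEI)  [x>a] = -4·(32/5)·(16-(64/5))·(2·16·(64/5)-(32/5)²-(64/5)²)/(6·16·200000) = -1024/1171875 m
Superposition: y = Σ y_i = -60416/1171875 m ≈ -0.051555 m

y(64/5) = -60416/1171875 m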